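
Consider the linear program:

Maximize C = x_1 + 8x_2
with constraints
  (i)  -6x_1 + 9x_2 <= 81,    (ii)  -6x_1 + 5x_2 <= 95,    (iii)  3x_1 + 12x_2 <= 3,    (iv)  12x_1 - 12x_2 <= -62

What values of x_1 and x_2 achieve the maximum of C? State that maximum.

x_1 = -105/11, x_2 = 29/11, maximum C = 127/11

At the optimal vertex, -6x_1 + 9x_2 = 81 and 3x_1 + 12x_2 = 3.
Solving simultaneously gives x_1 = -105/11, x_2 = 29/11.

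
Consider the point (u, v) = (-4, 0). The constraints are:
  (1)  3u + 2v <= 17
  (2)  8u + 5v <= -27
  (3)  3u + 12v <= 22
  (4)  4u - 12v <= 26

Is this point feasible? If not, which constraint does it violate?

feasible

(1): -12 ≤ 17 ✓
(2): -32 ≤ -27 ✓
(3): -12 ≤ 22 ✓
(4): -16 ≤ 26 ✓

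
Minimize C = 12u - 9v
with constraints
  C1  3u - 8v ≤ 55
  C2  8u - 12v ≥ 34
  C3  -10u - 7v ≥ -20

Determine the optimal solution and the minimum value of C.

Extreme points and C = 12u - 9v:
  (-97/7, -169/14) → C = -807/14
  (545/101, -490/101) → C = 10950/101
  (239/88, -45/44) → C = 1839/44

The binding constraints are 3u - 8v = 55 and 8u - 12v = 34.
Solving simultaneously gives u = -97/7, v = -169/14.

u = -97/7, v = -169/14, minimum C = -807/14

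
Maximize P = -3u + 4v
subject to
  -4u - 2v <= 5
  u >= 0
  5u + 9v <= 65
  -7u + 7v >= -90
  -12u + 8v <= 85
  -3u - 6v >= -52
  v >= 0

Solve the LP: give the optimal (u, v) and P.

u = 0, v = 65/9, maximum P = 260/9

Vertices and P = -3u + 4v:
  (0, 65/9) → P = 260/9
  (0, 0) → P = 0
  (1265/98, 5/98) → P = -3775/98
  (90/7, 0) → P = -270/7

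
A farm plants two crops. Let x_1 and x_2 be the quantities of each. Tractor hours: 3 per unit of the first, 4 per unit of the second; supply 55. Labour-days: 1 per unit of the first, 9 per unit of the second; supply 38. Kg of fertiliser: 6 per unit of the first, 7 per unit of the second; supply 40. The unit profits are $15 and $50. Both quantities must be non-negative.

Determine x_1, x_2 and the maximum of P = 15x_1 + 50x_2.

x_1 = 2, x_2 = 4, maximum P = 230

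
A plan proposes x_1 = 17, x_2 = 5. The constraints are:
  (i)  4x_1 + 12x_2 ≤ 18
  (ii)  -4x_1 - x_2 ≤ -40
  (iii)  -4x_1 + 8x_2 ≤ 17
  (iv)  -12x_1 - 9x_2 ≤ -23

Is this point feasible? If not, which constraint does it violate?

not feasible — violates (i)

Constraint (i): 4x_1 + 12x_2 = 128, which is not ≤ 18. All other constraints are satisfied.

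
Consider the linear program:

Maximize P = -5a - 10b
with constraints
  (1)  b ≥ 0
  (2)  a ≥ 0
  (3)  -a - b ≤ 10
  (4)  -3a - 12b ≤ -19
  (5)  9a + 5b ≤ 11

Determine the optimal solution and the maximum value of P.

a = 0, b = 19/12, maximum P = -95/6

Corner points and P = -5a - 10b:
  (0, 19/12) → P = -95/6
  (0, 11/5) → P = -22
  (37/93, 46/31) → P = -1565/93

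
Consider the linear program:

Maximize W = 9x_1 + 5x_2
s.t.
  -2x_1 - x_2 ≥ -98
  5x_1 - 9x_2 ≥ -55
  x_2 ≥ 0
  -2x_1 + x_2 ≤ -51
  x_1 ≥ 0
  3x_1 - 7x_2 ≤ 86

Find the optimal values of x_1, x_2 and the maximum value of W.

x_1 = 149/4, x_2 = 47/2, maximum W = 1811/4

Feasible corners and W = 9x_1 + 5x_2:
  (149/4, 47/2) → W = 1811/4
  (772/17, 122/17) → W = 7558/17
  (51/2, 0) → W = 459/2
  (86/3, 0) → W = 258

At the optimal vertex, -2x_1 - x_2 = -98 and -2x_1 + x_2 = -51.
Solving simultaneously gives x_1 = 149/4, x_2 = 47/2.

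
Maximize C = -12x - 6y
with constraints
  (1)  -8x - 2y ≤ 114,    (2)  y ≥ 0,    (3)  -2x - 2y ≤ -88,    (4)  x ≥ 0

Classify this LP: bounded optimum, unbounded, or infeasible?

Feasible corners and C = -12x - 6y:
  (44, 0) → C = -528
  (0, 44) → C = -264
The feasible region has finitely many vertices and no improving ray; the maximum is -264 at (0, 44).

bounded optimum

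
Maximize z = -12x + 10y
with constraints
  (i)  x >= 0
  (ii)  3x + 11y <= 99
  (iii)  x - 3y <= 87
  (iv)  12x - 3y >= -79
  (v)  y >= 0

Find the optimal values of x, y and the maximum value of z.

Vertices and z = -12x + 10y:
  (0, 9) → z = 90
  (0, 0) → z = 0
  (33, 0) → z = -396

x = 0, y = 9, maximum z = 90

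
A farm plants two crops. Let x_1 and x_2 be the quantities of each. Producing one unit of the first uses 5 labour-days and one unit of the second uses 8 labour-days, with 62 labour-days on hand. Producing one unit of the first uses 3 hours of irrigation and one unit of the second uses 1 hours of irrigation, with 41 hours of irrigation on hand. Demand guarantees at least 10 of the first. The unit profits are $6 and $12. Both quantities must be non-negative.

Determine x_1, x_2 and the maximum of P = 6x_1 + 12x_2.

x_1 = 10, x_2 = 3/2, maximum P = 78

Vertices and P = 6x_1 + 12x_2:
  (62/5, 0) → P = 372/5
  (10, 0) → P = 60
  (10, 3/2) → P = 78

At the optimal vertex, 5x_1 + 8x_2 = 62 and x_1 = 10.
Solving simultaneously gives x_1 = 10, x_2 = 3/2.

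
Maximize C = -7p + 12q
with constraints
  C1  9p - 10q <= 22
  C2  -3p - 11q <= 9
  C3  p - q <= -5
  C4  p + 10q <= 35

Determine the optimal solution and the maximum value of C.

At the optimal vertex, -3p - 11q = 9 and p + 10q = 35.
Solving simultaneously gives p = -25, q = 6.

p = -25, q = 6, maximum C = 247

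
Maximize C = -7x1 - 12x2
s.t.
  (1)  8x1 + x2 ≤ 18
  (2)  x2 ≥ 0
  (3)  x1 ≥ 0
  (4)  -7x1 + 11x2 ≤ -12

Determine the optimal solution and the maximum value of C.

The binding constraints are x2 = 0 and -7x1 + 11x2 = -12.
Solving simultaneously gives x1 = 12/7, x2 = 0.

x1 = 12/7, x2 = 0, maximum C = -12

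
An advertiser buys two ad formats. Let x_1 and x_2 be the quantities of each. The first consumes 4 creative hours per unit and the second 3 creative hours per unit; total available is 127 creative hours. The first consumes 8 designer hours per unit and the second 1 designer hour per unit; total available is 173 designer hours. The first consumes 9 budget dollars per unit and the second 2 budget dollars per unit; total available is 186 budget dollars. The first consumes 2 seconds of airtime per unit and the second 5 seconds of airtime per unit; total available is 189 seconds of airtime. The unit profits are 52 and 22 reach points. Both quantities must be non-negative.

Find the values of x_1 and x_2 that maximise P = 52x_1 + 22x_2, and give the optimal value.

Vertices and P = 52x_1 + 22x_2:
  (0, 0) → P = 0
  (0, 189/5) → P = 4158/5
  (62/3, 0) → P = 3224/3
  (16, 21) → P = 1294
  (34/7, 251/7) → P = 7290/7

At the optimal vertex, 4x_1 + 3x_2 = 127 and 9x_1 + 2x_2 = 186.
Solving simultaneously gives x_1 = 16, x_2 = 21.

x_1 = 16, x_2 = 21, maximum P = 1294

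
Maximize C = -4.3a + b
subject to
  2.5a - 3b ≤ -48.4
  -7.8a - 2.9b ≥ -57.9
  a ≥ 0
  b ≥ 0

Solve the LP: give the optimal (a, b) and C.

a = 0, b = 579/29, maximum C = 579/29

Vertices and C = -4.3a + b:
  (3334/3065, 52227/3065) → C = 189454/15325
  (0, 242/15) → C = 242/15
  (0, 579/29) → C = 579/29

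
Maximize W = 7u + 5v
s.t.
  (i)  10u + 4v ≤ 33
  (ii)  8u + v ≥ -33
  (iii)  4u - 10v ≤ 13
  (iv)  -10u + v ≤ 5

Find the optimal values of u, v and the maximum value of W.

Vertices and W = 7u + 5v:
  (191/58, 1/58) → W = 671/29
  (13/50, 38/5) → W = 1991/50
  (-21/32, -25/16) → W = -397/32

The optimum lies where 10u + 4v = 33 and -10u + v = 5.
Solving simultaneously gives u = 13/50, v = 38/5.

u = 13/50, v = 38/5, maximum W = 1991/50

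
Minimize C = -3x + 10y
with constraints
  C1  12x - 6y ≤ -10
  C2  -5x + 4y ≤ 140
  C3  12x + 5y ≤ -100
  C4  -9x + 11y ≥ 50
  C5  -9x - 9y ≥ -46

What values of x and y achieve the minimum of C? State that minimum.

Corner points and C = -3x + 10y:
  (-1100/73, 1180/73) → C = 15100/73
  (-1340/19, -1010/19) → C = -320
  (-450/59, -100/59) → C = 350/59

The binding constraints are -5x + 4y = 140 and -9x + 11y = 50.
Solving simultaneously gives x = -1340/19, y = -1010/19.

x = -1340/19, y = -1010/19, minimum C = -320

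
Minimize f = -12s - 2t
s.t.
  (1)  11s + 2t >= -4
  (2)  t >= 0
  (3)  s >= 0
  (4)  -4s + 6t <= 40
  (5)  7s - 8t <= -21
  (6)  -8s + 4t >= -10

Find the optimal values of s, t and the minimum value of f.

Vertices and f = -12s - 2t:
  (0, 20/3) → f = -40/3
  (0, 21/8) → f = -21/4
  (55/8, 45/4) → f = -105
  (41/9, 119/18) → f = -611/9

s = 55/8, t = 45/4, minimum f = -105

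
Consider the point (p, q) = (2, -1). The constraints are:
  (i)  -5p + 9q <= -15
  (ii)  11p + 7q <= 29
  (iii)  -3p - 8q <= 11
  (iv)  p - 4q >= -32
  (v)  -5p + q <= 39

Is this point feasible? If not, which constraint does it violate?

(i): -19 ≤ -15 ✓
(ii): 15 ≤ 29 ✓
(iii): 2 ≤ 11 ✓
(iv): 6 ≥ -32 ✓
(v): -11 ≤ 39 ✓

feasible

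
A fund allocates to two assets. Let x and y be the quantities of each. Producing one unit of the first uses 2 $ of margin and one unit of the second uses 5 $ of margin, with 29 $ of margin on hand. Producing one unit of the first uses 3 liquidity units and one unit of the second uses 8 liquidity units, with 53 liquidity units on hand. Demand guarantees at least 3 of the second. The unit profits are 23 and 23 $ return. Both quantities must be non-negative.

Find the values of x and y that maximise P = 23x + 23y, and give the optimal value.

x = 7, y = 3, maximum P = 230

Extreme points and P = 23x + 23y:
  (0, 29/5) → P = 667/5
  (0, 3) → P = 69
  (7, 3) → P = 230

The binding constraints are 2x + 5y = 29 and y = 3.
Solving simultaneously gives x = 7, y = 3.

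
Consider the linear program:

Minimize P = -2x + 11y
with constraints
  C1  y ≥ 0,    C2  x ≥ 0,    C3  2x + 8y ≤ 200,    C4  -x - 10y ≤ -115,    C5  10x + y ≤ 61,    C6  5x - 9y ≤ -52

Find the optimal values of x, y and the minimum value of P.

x = 5, y = 11, minimum P = 111

Feasible corners and P = -2x + 11y:
  (0, 25) → P = 275
  (0, 23/2) → P = 253/2
  (48/13, 313/13) → P = 3347/13
  (5, 11) → P = 111

At the optimal vertex, -x - 10y = -115 and 10x + y = 61.
Solving simultaneously gives x = 5, y = 11.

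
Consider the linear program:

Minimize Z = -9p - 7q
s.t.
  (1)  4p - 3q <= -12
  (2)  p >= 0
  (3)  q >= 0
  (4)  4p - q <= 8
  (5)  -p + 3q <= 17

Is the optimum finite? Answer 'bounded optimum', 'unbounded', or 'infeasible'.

Feasible corners and Z = -9p - 7q:
  (0, 4) → Z = -28
  (5/3, 56/9) → Z = -527/9
  (0, 17/3) → Z = -119/3
The feasible region has finitely many vertices and no improving ray; the minimum is -527/9 at (5/3, 56/9).

bounded optimum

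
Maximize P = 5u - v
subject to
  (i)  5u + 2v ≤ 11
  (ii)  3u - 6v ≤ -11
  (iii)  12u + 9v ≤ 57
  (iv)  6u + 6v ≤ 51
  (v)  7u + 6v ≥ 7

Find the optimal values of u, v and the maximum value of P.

u = 11/9, v = 22/9, maximum P = 11/3

Extreme points and P = 5u - v:
  (11/9, 22/9) → P = 11/3
  (-5/7, 51/7) → P = -76/7
  (-2/5, 49/30) → P = -109/30
  (-13/2, 15) → P = -95/2
  (-44, 105/2) → P = -545/2

The binding constraints are 5u + 2v = 11 and 3u - 6v = -11.
Solving simultaneously gives u = 11/9, v = 22/9.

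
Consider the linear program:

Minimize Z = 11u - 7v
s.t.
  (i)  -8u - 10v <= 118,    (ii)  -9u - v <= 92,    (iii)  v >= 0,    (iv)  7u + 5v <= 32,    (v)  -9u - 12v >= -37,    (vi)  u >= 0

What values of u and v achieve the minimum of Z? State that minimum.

u = 0, v = 37/12, minimum Z = -259/12

Feasible corners and Z = 11u - 7v:
  (37/9, 0) → Z = 407/9
  (0, 0) → Z = 0
  (0, 37/12) → Z = -259/12

The optimum lies where -9u - 12v = -37 and u = 0.
Solving simultaneously gives u = 0, v = 37/12.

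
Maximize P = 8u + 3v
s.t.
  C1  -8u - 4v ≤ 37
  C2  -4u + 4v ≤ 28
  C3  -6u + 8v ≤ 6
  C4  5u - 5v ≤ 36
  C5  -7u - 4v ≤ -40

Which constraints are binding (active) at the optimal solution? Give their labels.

C3 and C4

Vertices and P = 8u + 3v:
  (159/5, 123/5) → P = 1641/5
  (37/10, 141/40) → P = 1607/40
  (344/55, -52/55) → P = 236/5

The maximum is at (159/5, 123/5). Substituting into each constraint, equality holds for C3 and C4; the remaining constraints have slack.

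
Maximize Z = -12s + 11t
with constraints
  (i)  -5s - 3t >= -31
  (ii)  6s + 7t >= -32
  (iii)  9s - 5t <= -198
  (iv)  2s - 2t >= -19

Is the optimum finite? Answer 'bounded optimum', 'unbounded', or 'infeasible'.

The boundaries -5s - 3t = -31 and 6s + 7t = -32 meet at (313/17, -346/17), but that point violates 9s - 5t ≤ -198. Every candidate vertex is excluded by some other constraint, so the feasible region is empty.

infeasible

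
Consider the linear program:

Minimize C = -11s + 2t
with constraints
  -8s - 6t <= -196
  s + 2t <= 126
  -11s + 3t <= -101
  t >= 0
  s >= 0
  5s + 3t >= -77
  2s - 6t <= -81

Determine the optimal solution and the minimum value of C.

s = 297/5, t = 333/10, minimum C = -2934/5

Extreme points and C = -11s + 2t:
  (116/5, 257/5) → C = -762/5
  (297/5, 333/10) → C = -2934/5
  (283/20, 1093/60) → C = -7153/60

At the optimal vertex, s + 2t = 126 and 2s - 6t = -81.
Solving simultaneously gives s = 297/5, t = 333/10.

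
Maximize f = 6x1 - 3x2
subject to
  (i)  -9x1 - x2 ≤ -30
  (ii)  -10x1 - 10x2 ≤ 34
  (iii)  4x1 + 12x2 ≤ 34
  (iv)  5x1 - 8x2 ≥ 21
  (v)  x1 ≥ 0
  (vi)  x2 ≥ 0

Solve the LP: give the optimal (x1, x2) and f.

Extreme points and f = 6x1 - 3x2:
  (131/23, 43/46) → f = 1443/46
  (17/2, 0) → f = 51
  (21/5, 0) → f = 126/5

x1 = 17/2, x2 = 0, maximum f = 51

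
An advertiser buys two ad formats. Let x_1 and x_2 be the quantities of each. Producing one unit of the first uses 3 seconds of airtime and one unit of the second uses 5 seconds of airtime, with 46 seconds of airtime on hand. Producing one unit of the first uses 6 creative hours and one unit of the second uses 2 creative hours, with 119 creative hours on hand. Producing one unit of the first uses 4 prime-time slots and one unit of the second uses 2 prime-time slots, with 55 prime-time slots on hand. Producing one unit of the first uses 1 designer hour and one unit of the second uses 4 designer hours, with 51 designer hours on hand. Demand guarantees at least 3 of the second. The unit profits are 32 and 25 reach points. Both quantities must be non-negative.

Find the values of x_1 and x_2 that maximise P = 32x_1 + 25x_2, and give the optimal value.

Feasible corners and P = 32x_1 + 25x_2:
  (0, 46/5) → P = 230
  (0, 3) → P = 75
  (31/3, 3) → P = 1217/3

The binding constraints are 3x_1 + 5x_2 = 46 and x_2 = 3.
Solving simultaneously gives x_1 = 31/3, x_2 = 3.

x_1 = 31/3, x_2 = 3, maximum P = 1217/3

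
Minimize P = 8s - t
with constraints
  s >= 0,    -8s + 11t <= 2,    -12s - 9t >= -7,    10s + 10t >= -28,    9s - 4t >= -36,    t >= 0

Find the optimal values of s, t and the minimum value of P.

s = 0, t = 2/11, minimum P = -2/11

Vertices and P = 8s - t:
  (0, 2/11) → P = -2/11
  (0, 0) → P = 0
  (59/204, 20/51) → P = 98/51
  (7/12, 0) → P = 14/3

The optimum lies where s = 0 and -8s + 11t = 2.
Solving simultaneously gives s = 0, t = 2/11.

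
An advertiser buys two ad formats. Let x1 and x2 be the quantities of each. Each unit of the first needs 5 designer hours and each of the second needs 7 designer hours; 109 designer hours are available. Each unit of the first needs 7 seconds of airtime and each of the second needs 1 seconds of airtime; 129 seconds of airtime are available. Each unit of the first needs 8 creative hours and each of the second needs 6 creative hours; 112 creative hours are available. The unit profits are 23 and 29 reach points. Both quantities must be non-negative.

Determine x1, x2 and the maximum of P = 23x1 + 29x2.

Extreme points and P = 23x1 + 29x2:
  (0, 0) → P = 0
  (0, 109/7) → P = 3161/7
  (14, 0) → P = 322
  (5, 12) → P = 463

The optimum lies where 5x1 + 7x2 = 109 and 8x1 + 6x2 = 112.
Solving simultaneously gives x1 = 5, x2 = 12.

x1 = 5, x2 = 12, maximum P = 463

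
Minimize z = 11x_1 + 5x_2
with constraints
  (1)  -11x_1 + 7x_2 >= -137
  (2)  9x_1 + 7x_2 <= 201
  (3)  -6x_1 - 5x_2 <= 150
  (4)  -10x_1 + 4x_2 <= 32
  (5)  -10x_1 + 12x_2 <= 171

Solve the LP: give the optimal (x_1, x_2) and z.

x_1 = -380/37, x_2 = -654/37, minimum z = -7450/37

Feasible corners and z = 11x_1 + 5x_2:
  (169/10, 489/70) → z = 7729/35
  (-365/97, -2472/97) → z = -16375/97
  (1215/178, 3549/178) → z = 15555/89
  (-380/37, -654/37) → z = -7450/37
  (15/4, 139/8) → z = 1025/8

The binding constraints are -6x_1 - 5x_2 = 150 and -10x_1 + 4x_2 = 32.
Solving simultaneously gives x_1 = -380/37, x_2 = -654/37.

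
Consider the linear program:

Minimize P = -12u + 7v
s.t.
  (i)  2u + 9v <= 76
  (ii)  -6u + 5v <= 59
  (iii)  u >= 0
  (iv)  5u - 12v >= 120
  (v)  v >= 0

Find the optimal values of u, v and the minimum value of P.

Corner points and P = -12u + 7v:
  (664/23, 140/69) → P = -22924/69
  (38, 0) → P = -456
  (24, 0) → P = -288

The binding constraints are 2u + 9v = 76 and v = 0.
Solving simultaneously gives u = 38, v = 0.

u = 38, v = 0, minimum P = -456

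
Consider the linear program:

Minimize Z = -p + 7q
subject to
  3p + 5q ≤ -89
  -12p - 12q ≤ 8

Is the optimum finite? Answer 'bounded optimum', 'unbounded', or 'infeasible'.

From the feasible point (257/6, -87/2), moving in the direction (5, -3) keeps every constraint satisfied while Z decreases without bound.

unbounded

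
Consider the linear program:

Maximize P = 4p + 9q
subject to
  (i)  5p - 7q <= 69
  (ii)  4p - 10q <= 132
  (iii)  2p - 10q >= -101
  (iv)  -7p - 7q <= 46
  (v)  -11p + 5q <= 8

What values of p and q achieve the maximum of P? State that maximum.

Feasible corners and P = 4p + 9q:
  (1397/36, 643/36) → P = 11375/36
  (23/12, -713/84) → P = -5773/84
  (17/4, 219/20) → P = 2311/20
  (-143/56, -225/56) → P = -371/8

p = 1397/36, q = 643/36, maximum P = 11375/36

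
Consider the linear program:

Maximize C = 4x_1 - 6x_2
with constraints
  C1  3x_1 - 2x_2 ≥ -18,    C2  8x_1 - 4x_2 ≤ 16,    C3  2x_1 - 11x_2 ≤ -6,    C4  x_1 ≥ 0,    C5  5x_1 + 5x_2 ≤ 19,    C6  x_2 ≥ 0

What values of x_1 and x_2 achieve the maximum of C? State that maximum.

x_1 = 5/2, x_2 = 1, maximum C = 4

Extreme points and C = 4x_1 - 6x_2:
  (5/2, 1) → C = 4
  (13/5, 6/5) → C = 16/5
  (0, 6/11) → C = -36/11
  (0, 19/5) → C = -114/5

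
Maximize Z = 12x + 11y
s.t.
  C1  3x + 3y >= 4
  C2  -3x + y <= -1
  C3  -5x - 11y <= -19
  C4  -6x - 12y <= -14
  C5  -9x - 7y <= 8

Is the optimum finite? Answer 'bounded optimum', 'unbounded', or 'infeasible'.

From the feasible point (15/19, 26/19), moving in the direction (11, -5) keeps every constraint satisfied while Z increases without bound.

unbounded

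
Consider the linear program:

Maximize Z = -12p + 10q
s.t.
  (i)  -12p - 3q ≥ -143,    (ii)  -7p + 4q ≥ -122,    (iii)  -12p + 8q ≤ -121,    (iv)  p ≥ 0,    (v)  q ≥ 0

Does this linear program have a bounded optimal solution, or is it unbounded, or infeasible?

Corner points and Z = -12p + 10q:
  (137/12, 2) → Z = -117
  (143/12, 0) → Z = -143
  (121/12, 0) → Z = -121
The feasible region has finitely many vertices and no improving ray; the maximum is -117 at (137/12, 2).

bounded optimum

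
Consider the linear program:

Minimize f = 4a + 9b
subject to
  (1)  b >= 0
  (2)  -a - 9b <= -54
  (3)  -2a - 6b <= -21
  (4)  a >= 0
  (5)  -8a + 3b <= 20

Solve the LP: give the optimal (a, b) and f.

a = 0, b = 6, minimum f = 54

Extreme points and f = 4a + 9b:
  (54, 0) → f = 216
  (0, 6) → f = 54
  (0, 20/3) → f = 60
The feasible region is unbounded (it extends along (3, 8), (1, 0)), but f strictly increases along every unbounded feasible direction, so there is no improving ray and the minimum is attained at a vertex.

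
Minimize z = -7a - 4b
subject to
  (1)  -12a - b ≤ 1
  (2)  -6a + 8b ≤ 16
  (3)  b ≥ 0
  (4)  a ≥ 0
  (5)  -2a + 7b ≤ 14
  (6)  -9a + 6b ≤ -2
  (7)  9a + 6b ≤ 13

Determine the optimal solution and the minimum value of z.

The binding constraints are b = 0 and 9a + 6b = 13.
Solving simultaneously gives a = 13/9, b = 0.

a = 13/9, b = 0, minimum z = -91/9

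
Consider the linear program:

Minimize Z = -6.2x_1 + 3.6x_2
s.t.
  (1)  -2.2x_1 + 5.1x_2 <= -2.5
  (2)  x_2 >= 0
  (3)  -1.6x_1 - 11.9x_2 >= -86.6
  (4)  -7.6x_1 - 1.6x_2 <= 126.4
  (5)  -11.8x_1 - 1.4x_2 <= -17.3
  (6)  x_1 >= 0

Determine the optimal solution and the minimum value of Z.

Corner points and Z = -6.2x_1 + 3.6x_2:
  (2773/202, 9326/1717) → Z = -225127/3434
  (9173/6326, 428/3163) → Z = -53791/6326
  (433/8, 0) → Z = -13423/40
  (173/118, 0) → Z = -5363/590

The binding constraints are x_2 = 0 and -1.6x_1 - 11.9x_2 = -86.6.
Solving simultaneously gives x_1 = 433/8, x_2 = 0.

x_1 = 54.125, x_2 = 0, minimum Z = -335.575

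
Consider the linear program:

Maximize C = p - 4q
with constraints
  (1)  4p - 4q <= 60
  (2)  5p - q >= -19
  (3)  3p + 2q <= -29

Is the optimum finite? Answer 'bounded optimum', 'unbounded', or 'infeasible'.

Corner points and C = p - 4q:
  (-17/2, -47/2) → C = 171/2
  (1/5, -74/5) → C = 297/5
  (-67/13, -88/13) → C = 285/13
The feasible region has finitely many vertices and no improving ray; the maximum is 171/2 at (-17/2, -47/2).

bounded optimum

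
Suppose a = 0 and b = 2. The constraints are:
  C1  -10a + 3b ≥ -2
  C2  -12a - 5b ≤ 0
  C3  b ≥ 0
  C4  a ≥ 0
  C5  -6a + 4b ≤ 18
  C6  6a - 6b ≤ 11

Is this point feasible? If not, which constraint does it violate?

feasible

C1: 6 ≥ -2 ✓
C2: -10 ≤ 0 ✓
C3: 2 ≥ 0 ✓
C4: 0 ≥ 0 ✓
C5: 8 ≤ 18 ✓
C6: -12 ≤ 11 ✓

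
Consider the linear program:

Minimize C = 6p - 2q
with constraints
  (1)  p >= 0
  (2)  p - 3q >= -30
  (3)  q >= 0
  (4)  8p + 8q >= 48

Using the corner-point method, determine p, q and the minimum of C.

Feasible corners and C = 6p - 2q:
  (0, 10) → C = -20
  (0, 6) → C = -12
  (6, 0) → C = 36
The feasible region is unbounded (it extends along (3, 1), (1, 0)), but C strictly increases along every unbounded feasible direction, so there is no improving ray and the minimum is attained at a vertex.

The binding constraints are p = 0 and p - 3q = -30.
Solving simultaneously gives p = 0, q = 10.

p = 0, q = 10, minimum C = -20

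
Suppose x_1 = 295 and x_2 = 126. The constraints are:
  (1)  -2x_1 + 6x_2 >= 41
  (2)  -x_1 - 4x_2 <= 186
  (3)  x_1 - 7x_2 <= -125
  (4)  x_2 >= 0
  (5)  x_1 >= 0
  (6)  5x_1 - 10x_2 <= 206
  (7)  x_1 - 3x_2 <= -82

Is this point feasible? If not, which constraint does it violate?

not feasible — violates (6)

Constraint (6): 5x_1 - 10x_2 = 215, which is not ≤ 206. All other constraints are satisfied.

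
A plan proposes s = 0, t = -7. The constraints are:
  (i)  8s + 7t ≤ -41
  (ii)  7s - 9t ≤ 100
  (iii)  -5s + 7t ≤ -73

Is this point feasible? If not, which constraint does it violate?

not feasible — violates (iii)

Constraint (iii): -5s + 7t = -49, which is not ≤ -73. All other constraints are satisfied.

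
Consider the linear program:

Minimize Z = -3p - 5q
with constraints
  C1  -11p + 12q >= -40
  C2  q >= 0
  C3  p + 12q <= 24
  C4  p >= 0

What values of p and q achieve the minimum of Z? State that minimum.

p = 16/3, q = 14/9, minimum Z = -214/9

Corner points and Z = -3p - 5q:
  (40/11, 0) → Z = -120/11
  (16/3, 14/9) → Z = -214/9
  (0, 0) → Z = 0
  (0, 2) → Z = -10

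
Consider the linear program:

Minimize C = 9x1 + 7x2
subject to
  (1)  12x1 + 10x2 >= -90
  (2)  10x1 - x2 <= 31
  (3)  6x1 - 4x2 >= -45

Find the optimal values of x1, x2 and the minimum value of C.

Feasible corners and C = 9x1 + 7x2:
  (55/28, -159/14) → C = -1731/28
  (-15/2, 0) → C = -135/2
  (169/34, 318/17) → C = 5973/34

The optimum lies where 12x1 + 10x2 = -90 and 6x1 - 4x2 = -45.
Solving simultaneously gives x1 = -15/2, x2 = 0.

x1 = -15/2, x2 = 0, minimum C = -135/2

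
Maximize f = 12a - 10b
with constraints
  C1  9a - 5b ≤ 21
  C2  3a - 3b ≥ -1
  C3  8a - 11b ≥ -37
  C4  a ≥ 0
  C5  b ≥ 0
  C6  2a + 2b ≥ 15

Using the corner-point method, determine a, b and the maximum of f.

a = 117/28, b = 93/28, maximum f = 237/14

Extreme points and f = 12a - 10b:
  (17/3, 6) → f = 8
  (117/28, 93/28) → f = 237/14
  (43/12, 47/12) → f = 23/6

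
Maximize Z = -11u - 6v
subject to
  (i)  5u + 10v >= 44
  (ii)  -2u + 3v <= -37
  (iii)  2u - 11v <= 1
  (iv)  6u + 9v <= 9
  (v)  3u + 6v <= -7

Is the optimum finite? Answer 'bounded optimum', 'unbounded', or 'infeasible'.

infeasible

Constraints 5u + 10v ≥ 44 and 3u + 6v ≤ -7 have parallel boundaries but demand opposite sides — no point can satisfy both, so the region is empty.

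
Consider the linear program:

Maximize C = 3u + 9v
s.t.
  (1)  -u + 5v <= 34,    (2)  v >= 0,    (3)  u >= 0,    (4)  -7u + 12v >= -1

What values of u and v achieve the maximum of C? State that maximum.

u = 413/23, v = 239/23, maximum C = 3390/23

Vertices and C = 3u + 9v:
  (0, 34/5) → C = 306/5
  (413/23, 239/23) → C = 3390/23
  (0, 0) → C = 0
  (1/7, 0) → C = 3/7

At the optimal vertex, -u + 5v = 34 and -7u + 12v = -1.
Solving simultaneously gives u = 413/23, v = 239/23.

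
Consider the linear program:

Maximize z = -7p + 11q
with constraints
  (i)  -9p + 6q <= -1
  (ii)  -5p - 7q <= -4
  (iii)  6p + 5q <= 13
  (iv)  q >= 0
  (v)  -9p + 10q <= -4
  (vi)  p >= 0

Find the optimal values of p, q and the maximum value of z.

p = 10/7, q = 31/35, maximum z = -9/35

Extreme points and z = -7p + 11q:
  (4/5, 0) → z = -28/5
  (68/113, 16/113) → z = -300/113
  (13/6, 0) → z = -91/6
  (10/7, 31/35) → z = -9/35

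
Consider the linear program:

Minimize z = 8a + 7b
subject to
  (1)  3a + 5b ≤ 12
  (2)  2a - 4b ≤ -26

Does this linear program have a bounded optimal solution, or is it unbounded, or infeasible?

unbounded

From the feasible point (-41/11, 51/11), moving in the direction (-5, 3) keeps every constraint satisfied while z decreases without bound.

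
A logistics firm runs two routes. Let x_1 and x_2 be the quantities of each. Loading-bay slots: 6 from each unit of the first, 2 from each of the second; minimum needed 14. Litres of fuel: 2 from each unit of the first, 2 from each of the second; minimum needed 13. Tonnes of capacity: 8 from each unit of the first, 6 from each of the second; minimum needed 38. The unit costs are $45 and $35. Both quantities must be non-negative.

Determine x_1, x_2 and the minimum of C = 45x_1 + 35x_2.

The feasible region is unbounded (it extends along (0, 1), (1, 0)), but C strictly increases along every unbounded feasible direction, so there is no improving ray and the minimum is attained at a vertex.

At the optimal vertex, 6x_1 + 2x_2 = 14 and 2x_1 + 2x_2 = 13.
Solving simultaneously gives x_1 = 1/4, x_2 = 25/4.

x_1 = 1/4, x_2 = 25/4, minimum C = 230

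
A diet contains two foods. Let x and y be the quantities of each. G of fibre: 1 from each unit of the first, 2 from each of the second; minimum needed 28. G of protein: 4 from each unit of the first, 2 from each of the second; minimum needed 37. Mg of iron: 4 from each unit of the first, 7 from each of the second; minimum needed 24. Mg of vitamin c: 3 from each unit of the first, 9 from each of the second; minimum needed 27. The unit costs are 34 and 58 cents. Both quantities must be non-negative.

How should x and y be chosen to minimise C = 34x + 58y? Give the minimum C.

x = 3, y = 25/2, minimum C = 827

Corner points and C = 34x + 58y:
  (0, 37/2) → C = 1073
  (28, 0) → C = 952
  (3, 25/2) → C = 827
The feasible region is unbounded (it extends along (0, 1), (1, 0)), but C strictly increases along every unbounded feasible direction, so there is no improving ray and the minimum is attained at a vertex.

The optimum lies where x + 2y = 28 and 4x + 2y = 37.
Solving simultaneously gives x = 3, y = 25/2.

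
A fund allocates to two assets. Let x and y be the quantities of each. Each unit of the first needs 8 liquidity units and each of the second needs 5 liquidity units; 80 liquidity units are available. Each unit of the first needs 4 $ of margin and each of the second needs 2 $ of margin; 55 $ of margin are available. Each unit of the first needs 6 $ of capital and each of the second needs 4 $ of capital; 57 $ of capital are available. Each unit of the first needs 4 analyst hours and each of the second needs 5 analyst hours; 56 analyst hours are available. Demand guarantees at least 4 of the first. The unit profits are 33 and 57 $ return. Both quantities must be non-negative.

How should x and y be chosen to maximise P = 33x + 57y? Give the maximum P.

x = 4, y = 8, maximum P = 588

Extreme points and P = 33x + 57y:
  (19/2, 0) → P = 627/2
  (4, 0) → P = 132
  (61/14, 54/7) → P = 1167/2
  (4, 8) → P = 588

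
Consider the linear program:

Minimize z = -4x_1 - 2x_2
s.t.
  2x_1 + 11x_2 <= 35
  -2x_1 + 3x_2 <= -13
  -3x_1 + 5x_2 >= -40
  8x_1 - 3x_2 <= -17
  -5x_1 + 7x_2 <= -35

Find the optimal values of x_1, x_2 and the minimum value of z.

x_1 = -224/41, x_2 = -365/41, minimum z = 1626/41

Feasible corners and z = -4x_1 - 2x_2:
  (-205/31, -371/31) → z = 1562/31
  (-105/4, -95/4) → z = 305/2
  (-224/41, -365/41) → z = 1626/41

The optimum lies where 8x_1 - 3x_2 = -17 and -5x_1 + 7x_2 = -35.
Solving simultaneously gives x_1 = -224/41, x_2 = -365/41.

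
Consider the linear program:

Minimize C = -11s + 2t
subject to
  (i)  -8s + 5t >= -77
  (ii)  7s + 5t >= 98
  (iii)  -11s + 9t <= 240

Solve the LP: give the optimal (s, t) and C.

s = 1893/17, t = 2767/17, minimum C = -15289/17

Feasible corners and C = -11s + 2t:
  (35/3, 49/15) → C = -609/5
  (1893/17, 2767/17) → C = -15289/17
  (-159/59, 1379/59) → C = 4507/59

The binding constraints are -8s + 5t = -77 and -11s + 9t = 240.
Solving simultaneously gives s = 1893/17, t = 2767/17.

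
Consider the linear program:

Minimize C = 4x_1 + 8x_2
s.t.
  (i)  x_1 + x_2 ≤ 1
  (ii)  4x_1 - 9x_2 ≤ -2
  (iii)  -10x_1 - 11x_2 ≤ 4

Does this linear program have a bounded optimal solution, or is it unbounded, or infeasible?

bounded optimum

Vertices and C = 4x_1 + 8x_2:
  (7/13, 6/13) → C = 76/13
  (-29/67, 2/67) → C = -100/67
The feasible region has finitely many vertices and no improving ray; the minimum is -100/67 at (-29/67, 2/67).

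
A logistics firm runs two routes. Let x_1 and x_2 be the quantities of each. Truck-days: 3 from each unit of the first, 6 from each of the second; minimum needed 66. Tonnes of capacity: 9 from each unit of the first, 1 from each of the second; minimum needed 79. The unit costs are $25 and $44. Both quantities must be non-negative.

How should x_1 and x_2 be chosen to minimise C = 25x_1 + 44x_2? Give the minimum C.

x_1 = 8, x_2 = 7, minimum C = 508

The feasible region is unbounded (it extends along (0, 1), (1, 0)), but C strictly increases along every unbounded feasible direction, so there is no improving ray and the minimum is attained at a vertex.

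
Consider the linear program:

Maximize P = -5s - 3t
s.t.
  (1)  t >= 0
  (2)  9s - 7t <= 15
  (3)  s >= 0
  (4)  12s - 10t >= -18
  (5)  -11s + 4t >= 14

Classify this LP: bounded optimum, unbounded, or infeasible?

infeasible

The boundaries t = 0 and 9s - 7t = 15 meet at (5/3, 0), but that point violates -11s + 4t ≥ 14. Every candidate vertex is excluded by some other constraint, so the feasible region is empty.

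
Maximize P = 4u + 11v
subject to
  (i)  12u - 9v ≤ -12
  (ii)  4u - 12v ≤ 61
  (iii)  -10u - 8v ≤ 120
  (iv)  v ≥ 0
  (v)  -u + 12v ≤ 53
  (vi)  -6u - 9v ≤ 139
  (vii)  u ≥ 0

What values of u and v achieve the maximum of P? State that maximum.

u = 37/15, v = 208/45, maximum P = 2732/45

Vertices and P = 4u + 11v:
  (37/15, 208/45) → P = 2732/45
  (0, 4/3) → P = 44/3
  (0, 53/12) → P = 583/12

At the optimal vertex, 12u - 9v = -12 and -u + 12v = 53.
Solving simultaneously gives u = 37/15, v = 208/45.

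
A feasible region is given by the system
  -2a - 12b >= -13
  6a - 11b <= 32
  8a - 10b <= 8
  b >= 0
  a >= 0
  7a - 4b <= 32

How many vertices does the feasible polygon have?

Pairwise boundary intersections that survive every other constraint:
  (113/58, 22/29)
  (0, 13/12)
  (1, 0)
  (0, 0)

4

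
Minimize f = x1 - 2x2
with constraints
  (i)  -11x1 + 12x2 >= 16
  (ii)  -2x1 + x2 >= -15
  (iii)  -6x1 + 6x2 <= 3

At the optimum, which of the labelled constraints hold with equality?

Corner points and f = x1 - 2x2:
  (196/13, 197/13) → f = -198/13
  (10, 21/2) → f = -11
  (31/2, 16) → f = -33/2

The minimum is at (31/2, 16). Substituting into each constraint, equality holds for (ii) and (iii); the remaining constraints have slack.

(ii) and (iii)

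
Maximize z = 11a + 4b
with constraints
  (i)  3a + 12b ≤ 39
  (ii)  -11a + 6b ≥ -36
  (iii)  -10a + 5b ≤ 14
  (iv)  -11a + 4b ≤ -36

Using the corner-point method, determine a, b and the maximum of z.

Vertices and z = 11a + 4b:
  (111/25, 107/50) → z = 287/5
  (49/12, 107/48) → z = 323/6
  (36/11, 0) → z = 36

At the optimal vertex, 3a + 12b = 39 and -11a + 6b = -36.
Solving simultaneously gives a = 111/25, b = 107/50.

a = 111/25, b = 107/50, maximum z = 287/5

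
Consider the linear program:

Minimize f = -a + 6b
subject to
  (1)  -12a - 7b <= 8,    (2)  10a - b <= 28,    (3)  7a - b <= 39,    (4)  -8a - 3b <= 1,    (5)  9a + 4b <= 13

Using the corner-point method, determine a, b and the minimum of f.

a = 94/41, b = -208/41, minimum f = -1342/41

The optimum lies where -12a - 7b = 8 and 10a - b = 28.
Solving simultaneously gives a = 94/41, b = -208/41.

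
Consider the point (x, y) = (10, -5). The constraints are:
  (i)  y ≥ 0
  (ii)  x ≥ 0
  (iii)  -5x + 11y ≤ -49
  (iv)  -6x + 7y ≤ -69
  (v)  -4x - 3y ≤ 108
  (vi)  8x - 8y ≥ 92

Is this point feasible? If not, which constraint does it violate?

not feasible — violates (i)

Constraint (i): y = -5, which is not ≥ 0. All other constraints are satisfied.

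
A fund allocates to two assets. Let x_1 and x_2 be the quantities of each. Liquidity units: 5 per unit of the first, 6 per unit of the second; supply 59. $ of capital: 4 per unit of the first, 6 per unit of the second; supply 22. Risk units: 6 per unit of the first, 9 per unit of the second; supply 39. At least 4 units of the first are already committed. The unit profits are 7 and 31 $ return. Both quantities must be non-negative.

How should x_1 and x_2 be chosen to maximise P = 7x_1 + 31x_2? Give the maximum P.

Corner points and P = 7x_1 + 31x_2:
  (11/2, 0) → P = 77/2
  (4, 0) → P = 28
  (4, 1) → P = 59

The optimum lies where 4x_1 + 6x_2 = 22 and x_1 = 4.
Solving simultaneously gives x_1 = 4, x_2 = 1.

x_1 = 4, x_2 = 1, maximum P = 59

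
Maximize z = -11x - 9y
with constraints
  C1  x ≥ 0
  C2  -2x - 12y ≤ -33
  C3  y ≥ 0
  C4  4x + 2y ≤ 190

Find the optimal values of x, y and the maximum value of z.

x = 0, y = 11/4, maximum z = -99/4

Extreme points and z = -11x - 9y:
  (0, 11/4) → z = -99/4
  (0, 95) → z = -855
  (33/2, 0) → z = -363/2
  (95/2, 0) → z = -1045/2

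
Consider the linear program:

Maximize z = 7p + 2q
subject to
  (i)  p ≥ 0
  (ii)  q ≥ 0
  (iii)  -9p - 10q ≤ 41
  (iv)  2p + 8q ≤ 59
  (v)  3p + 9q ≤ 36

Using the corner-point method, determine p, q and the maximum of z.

The optimum lies where q = 0 and 3p + 9q = 36.
Solving simultaneously gives p = 12, q = 0.

p = 12, q = 0, maximum z = 84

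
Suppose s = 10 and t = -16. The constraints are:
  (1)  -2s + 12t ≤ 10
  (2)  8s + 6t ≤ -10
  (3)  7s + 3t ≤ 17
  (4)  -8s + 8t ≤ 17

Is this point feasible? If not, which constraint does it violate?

Constraint (3): 7s + 3t = 22, which is not ≤ 17. All other constraints are satisfied.

not feasible — violates (3)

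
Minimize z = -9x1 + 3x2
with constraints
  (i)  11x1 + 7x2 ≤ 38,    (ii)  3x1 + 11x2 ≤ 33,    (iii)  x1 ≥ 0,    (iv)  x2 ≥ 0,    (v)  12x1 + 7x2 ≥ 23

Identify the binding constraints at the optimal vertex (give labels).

Feasible corners and z = -9x1 + 3x2:
  (187/100, 249/100) → z = -234/25
  (38/11, 0) → z = -342/11
  (22/111, 109/37) → z = 261/37
  (23/12, 0) → z = -69/4

The minimum is at (38/11, 0). Substituting into each constraint, equality holds for (i) and (iv); the remaining constraints have slack.

(i) and (iv)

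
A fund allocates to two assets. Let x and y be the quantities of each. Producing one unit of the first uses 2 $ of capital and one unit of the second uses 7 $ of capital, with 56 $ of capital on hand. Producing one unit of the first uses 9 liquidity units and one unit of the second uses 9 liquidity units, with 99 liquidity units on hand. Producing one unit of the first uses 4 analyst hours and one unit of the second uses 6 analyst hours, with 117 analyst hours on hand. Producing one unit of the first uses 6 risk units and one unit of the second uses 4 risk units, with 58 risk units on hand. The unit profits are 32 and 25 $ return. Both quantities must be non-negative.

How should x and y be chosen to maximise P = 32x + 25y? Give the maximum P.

x = 7, y = 4, maximum P = 324

Feasible corners and P = 32x + 25y:
  (0, 0) → P = 0
  (0, 8) → P = 200
  (29/3, 0) → P = 928/3
  (21/5, 34/5) → P = 1522/5
  (7, 4) → P = 324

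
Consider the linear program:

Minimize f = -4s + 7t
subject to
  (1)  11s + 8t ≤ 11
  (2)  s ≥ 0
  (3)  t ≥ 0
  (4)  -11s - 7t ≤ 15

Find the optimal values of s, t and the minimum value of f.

s = 1, t = 0, minimum f = -4

Vertices and f = -4s + 7t:
  (0, 11/8) → f = 77/8
  (1, 0) → f = -4
  (0, 0) → f = 0

The binding constraints are 11s + 8t = 11 and t = 0.
Solving simultaneously gives s = 1, t = 0.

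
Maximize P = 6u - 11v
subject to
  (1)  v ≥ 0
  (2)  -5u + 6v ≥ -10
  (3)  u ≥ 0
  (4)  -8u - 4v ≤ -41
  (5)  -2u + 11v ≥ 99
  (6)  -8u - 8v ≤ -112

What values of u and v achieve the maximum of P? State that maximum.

Vertices and P = 6u - 11v:
  (704/43, 515/43) → P = -1441/43
  (0, 14) → P = -154
  (55/13, 127/13) → P = -1067/13
The feasible region is unbounded (it extends along (0, 1), (6, 5)), but P strictly decreases along every unbounded feasible direction, so there is no improving ray and the maximum is attained at a vertex.

The optimum lies where -5u + 6v = -10 and -2u + 11v = 99.
Solving simultaneously gives u = 704/43, v = 515/43.

u = 704/43, v = 515/43, maximum P = -1441/43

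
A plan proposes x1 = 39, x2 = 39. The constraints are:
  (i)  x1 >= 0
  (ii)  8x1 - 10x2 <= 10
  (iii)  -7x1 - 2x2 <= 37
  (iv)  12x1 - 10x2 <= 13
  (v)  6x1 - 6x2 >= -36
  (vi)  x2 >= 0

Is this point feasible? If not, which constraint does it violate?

not feasible — violates (iv)

Constraint (iv): 12x1 - 10x2 = 78, which is not ≤ 13. All other constraints are satisfied.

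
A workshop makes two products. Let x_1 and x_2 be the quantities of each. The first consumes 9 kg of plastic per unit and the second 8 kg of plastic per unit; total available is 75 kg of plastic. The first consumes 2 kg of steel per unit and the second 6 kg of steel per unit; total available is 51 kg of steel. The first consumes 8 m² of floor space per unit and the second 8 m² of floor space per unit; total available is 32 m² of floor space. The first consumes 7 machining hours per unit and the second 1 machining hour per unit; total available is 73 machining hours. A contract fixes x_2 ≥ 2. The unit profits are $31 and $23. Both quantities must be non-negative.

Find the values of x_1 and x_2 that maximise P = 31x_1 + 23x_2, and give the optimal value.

x_1 = 2, x_2 = 2, maximum P = 108

Extreme points and P = 31x_1 + 23x_2:
  (0, 4) → P = 92
  (0, 2) → P = 46
  (2, 2) → P = 108

The binding constraints are 8x_1 + 8x_2 = 32 and x_2 = 2.
Solving simultaneously gives x_1 = 2, x_2 = 2.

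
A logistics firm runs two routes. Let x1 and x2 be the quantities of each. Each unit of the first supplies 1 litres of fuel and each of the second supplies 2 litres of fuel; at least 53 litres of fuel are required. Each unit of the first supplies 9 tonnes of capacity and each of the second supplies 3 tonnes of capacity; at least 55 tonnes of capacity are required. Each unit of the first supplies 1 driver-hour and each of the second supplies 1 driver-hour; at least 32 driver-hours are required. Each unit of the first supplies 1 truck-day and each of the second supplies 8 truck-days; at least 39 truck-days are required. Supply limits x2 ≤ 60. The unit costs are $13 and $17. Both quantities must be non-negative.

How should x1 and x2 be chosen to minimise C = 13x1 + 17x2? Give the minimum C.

Vertices and C = 13x1 + 17x2:
  (0, 32) → C = 544
  (0, 60) → C = 1020
  (53, 0) → C = 689
  (11, 21) → C = 500
The feasible region is unbounded (it extends along (1, 0)), but C strictly increases along every unbounded feasible direction, so there is no improving ray and the minimum is attained at a vertex.

x1 = 11, x2 = 21, minimum C = 500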